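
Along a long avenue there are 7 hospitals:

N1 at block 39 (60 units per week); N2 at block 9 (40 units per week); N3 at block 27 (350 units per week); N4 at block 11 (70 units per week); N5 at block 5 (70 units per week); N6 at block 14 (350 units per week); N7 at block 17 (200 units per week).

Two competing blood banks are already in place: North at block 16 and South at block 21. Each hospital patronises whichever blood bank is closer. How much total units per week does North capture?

730

The indifferent point is the midpoint (16+21)/2 = 18.5; hospitals left of it (closer to North at 16) go to North, those right go to South.
  N5 at 5 (w=70) → North
  N2 at 9 (w=40) → North
  N4 at 11 (w=70) → North
  N6 at 14 (w=350) → North
  N7 at 17 (w=200) → North
  N3 at 27 (w=350) → South
  N1 at 39 (w=60) → South
North captures 730; South captures 410.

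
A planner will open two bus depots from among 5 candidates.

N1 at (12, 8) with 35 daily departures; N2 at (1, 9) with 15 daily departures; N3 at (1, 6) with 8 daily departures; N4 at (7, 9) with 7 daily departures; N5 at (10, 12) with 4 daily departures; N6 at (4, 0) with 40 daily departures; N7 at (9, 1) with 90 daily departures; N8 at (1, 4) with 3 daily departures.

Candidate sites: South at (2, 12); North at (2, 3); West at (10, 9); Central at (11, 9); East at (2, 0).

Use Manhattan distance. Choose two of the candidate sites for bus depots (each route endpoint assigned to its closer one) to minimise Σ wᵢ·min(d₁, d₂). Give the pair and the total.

{Central, East}, total 1135

Evaluate every pair (each demand assigned to the nearer of the two):
  {Central, East}: total = 1135
  {West, East}: total = 1144
  {North, Central}: total = 1267
  {North, West}: total = 1291
  {South, East}: total = 1509
  {North, East}: total = 1613
  {South, West}: total = 1651
  {South, North}: total = 1686
  {South, Central}: total = 1717
  {West, Central}: total = 1786
Best pair: {Central, East} with total 1135.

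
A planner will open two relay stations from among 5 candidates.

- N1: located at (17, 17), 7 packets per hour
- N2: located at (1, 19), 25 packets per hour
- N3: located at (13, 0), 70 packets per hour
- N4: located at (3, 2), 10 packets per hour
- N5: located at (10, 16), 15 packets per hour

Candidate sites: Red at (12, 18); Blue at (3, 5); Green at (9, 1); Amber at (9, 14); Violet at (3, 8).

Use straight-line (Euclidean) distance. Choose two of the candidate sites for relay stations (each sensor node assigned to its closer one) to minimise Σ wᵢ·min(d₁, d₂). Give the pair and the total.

{Green, Amber}, total 678.6

Evaluate every pair (each demand assigned to the nearer of the two):
  {Green, Amber}: total = 678.6
  {Red, Green}: total = 703.7
  {Green, Violet}: total = 904.1
  {Blue, Green}: total = 993.0
  {Blue, Amber}: total = 1141.8
  {Red, Blue}: total = 1166.9
  {Amber, Violet}: total = 1285.6
  {Red, Violet}: total = 1310.7
  {Blue, Violet}: total = 1368.1
  {Red, Amber}: total = 1458.5
Best pair: {Green, Amber} with total 678.6.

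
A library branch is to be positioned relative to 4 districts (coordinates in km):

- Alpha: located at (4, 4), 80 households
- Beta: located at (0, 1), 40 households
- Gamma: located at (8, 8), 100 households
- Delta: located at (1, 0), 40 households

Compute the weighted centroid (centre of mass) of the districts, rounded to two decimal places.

The minimiser of Σwᵢ‖p−pᵢ‖² is the weighted centroid p* = (Σwᵢpᵢ)/(Σwᵢ).
Σwᵢ = 260.
Σwᵢxᵢ = 80·4 + 40·0 + 100·8 + 40·1 = 1160.
Σwᵢyᵢ = 80·4 + 40·1 + 100·8 + 40·0 = 1160.
x* = 1160/260 = 4.46, y* = 1160/260 = 4.46.

(4.46, 4.46)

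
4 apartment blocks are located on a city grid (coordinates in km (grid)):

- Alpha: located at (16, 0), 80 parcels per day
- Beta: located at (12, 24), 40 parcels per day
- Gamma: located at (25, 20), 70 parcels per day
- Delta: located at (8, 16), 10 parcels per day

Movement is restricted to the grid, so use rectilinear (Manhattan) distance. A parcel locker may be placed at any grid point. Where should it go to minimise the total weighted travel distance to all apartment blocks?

Manhattan distance separates: Σwᵢ(|x−xᵢ|+|y−yᵢ|) = Σwᵢ|x−xᵢ| + Σwᵢ|y−yᵢ|, so x and y are optimised independently as 1-D weighted medians.
Total weight W = 200; half = 100.
x-coordinate, sorted with cumulative weight:
  x=8 (Delta, w=10) cum 10
  x=12 (Beta, w=40) cum 50
  x=16 (Alpha, w=80) cum 130  ← median
  x=25 (Gamma, w=70) cum 200
⇒ x* = 16
y-coordinate, sorted with cumulative weight:
  y=0 (Alpha, w=80) cum 80
  y=16 (Delta, w=10) cum 90
  y=20 (Gamma, w=70) cum 160  ← median
  y=24 (Beta, w=40) cum 200
⇒ y* = 20

(16, 20)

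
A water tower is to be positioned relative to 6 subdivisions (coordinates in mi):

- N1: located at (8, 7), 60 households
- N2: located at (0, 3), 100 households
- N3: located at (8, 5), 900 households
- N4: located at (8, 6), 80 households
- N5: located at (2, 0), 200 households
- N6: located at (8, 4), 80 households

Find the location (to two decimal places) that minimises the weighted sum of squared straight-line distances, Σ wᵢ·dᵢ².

(6.59, 4.24)

The minimiser of Σwᵢ‖p−pᵢ‖² is the weighted centroid p* = (Σwᵢpᵢ)/(Σwᵢ).
Σwᵢ = 1420.
Σwᵢxᵢ = 60·8 + 100·0 + 900·8 + 80·8 + 200·2 + 80·8 = 9360.
Σwᵢyᵢ = 60·7 + 100·3 + 900·5 + 80·6 + 200·0 + 80·4 = 6020.
x* = 9360/1420 = 6.59, y* = 6020/1420 = 4.24.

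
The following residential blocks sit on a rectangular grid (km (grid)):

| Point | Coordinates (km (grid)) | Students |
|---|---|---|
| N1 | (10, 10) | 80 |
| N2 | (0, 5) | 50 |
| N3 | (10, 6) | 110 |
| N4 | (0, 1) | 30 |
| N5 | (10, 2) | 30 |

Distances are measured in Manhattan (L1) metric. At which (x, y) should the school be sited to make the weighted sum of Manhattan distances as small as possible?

(10, 6)

Manhattan distance separates: Σwᵢ(|x−xᵢ|+|y−yᵢ|) = Σwᵢ|x−xᵢ| + Σwᵢ|y−yᵢ|, so x and y are optimised independently as 1-D weighted medians.
Total weight W = 300; half = 150.
x-coordinate, sorted with cumulative weight:
  x=0 (N2, w=50) cum 50
  x=0 (N4, w=30) cum 80
  x=10 (N1, w=80) cum 160  ← median
  x=10 (N3, w=110) cum 270
  x=10 (N5, w=30) cum 300
⇒ x* = 10
y-coordinate, sorted with cumulative weight:
  y=1 (N4, w=30) cum 30
  y=2 (N5, w=30) cum 60
  y=5 (N2, w=50) cum 110
  y=6 (N3, w=110) cum 220  ← median
  y=10 (N1, w=80) cum 300
⇒ y* = 6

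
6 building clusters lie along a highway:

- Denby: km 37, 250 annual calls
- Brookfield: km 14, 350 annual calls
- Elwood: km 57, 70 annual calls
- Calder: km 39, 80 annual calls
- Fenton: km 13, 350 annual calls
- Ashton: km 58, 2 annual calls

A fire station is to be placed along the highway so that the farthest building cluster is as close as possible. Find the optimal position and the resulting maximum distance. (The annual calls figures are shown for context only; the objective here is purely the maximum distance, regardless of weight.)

location 35.5, max distance 22.5

The 1-center on a line is the midpoint of the two extreme points: leftmost at 13, rightmost at 58.
Optimal location = (13 + 58)/2 = 35.5; maximum distance = (58 − 13)/2 = 22.5.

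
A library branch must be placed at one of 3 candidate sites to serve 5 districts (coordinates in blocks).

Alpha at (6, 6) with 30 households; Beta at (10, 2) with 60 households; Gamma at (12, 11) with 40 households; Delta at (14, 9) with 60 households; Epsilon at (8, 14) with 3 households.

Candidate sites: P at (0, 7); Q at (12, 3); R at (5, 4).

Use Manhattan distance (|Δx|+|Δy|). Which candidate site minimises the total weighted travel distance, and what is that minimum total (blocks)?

Total weighted distance at each candidate:
  P (0, 7): total = 2755
  Q (12, 3): total = 1295
  R (5, 4): total = 1949
Minimum is at Q with total 1295 blocks.

Q, total 1295 blocks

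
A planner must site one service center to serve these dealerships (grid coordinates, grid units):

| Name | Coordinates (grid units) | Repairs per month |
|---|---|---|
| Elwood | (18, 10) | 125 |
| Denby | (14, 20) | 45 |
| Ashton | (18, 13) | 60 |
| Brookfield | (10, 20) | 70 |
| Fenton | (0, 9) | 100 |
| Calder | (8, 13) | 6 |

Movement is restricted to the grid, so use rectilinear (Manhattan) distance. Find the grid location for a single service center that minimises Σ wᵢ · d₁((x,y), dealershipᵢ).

Manhattan distance separates: Σwᵢ(|x−xᵢ|+|y−yᵢ|) = Σwᵢ|x−xᵢ| + Σwᵢ|y−yᵢ|, so x and y are optimised independently as 1-D weighted medians.
Total weight W = 406; half = 203.
x-coordinate, sorted with cumulative weight:
  x=0 (Fenton, w=100) cum 100
  x=8 (Calder, w=6) cum 106
  x=10 (Brookfield, w=70) cum 176
  x=14 (Denby, w=45) cum 221  ← median
  x=18 (Elwood, w=125) cum 346
  x=18 (Ashton, w=60) cum 406
⇒ x* = 14
y-coordinate, sorted with cumulative weight:
  y=9 (Fenton, w=100) cum 100
  y=10 (Elwood, w=125) cum 225  ← median
  y=13 (Ashton, w=60) cum 285
  y=13 (Calder, w=6) cum 291
  y=20 (Denby, w=45) cum 336
  y=20 (Brookfield, w=70) cum 406
⇒ y* = 10

(14, 10)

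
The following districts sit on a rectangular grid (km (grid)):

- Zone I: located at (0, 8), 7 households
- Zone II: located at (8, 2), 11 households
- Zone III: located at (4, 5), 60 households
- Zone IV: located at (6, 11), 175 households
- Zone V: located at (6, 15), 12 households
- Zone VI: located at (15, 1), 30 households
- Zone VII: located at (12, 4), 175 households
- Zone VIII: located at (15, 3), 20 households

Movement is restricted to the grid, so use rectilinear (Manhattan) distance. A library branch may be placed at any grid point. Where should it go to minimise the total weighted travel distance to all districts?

(6, 5)

Manhattan distance separates: Σwᵢ(|x−xᵢ|+|y−yᵢ|) = Σwᵢ|x−xᵢ| + Σwᵢ|y−yᵢ|, so x and y are optimised independently as 1-D weighted medians.
Total weight W = 490; half = 245.
x-coordinate, sorted with cumulative weight:
  x=0 (Zone I, w=7) cum 7
  x=4 (Zone III, w=60) cum 67
  x=6 (Zone IV, w=175) cum 242
  x=6 (Zone V, w=12) cum 254  ← median
  x=8 (Zone II, w=11) cum 265
  x=12 (Zone VII, w=175) cum 440
  x=15 (Zone VI, w=30) cum 470
  x=15 (Zone VIII, w=20) cum 490
⇒ x* = 6
y-coordinate, sorted with cumulative weight:
  y=1 (Zone VI, w=30) cum 30
  y=2 (Zone II, w=11) cum 41
  y=3 (Zone VIII, w=20) cum 61
  y=4 (Zone VII, w=175) cum 236
  y=5 (Zone III, w=60) cum 296  ← median
  y=8 (Zone I, w=7) cum 303
  y=11 (Zone IV, w=175) cum 478
  y=15 (Zone V, w=12) cum 490
⇒ y* = 5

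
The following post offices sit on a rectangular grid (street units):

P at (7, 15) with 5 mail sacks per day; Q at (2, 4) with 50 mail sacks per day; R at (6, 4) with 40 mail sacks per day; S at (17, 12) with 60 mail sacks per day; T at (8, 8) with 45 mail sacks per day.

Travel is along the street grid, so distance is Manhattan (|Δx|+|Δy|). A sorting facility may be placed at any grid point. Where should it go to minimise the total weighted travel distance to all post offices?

(8, 8)

Manhattan distance separates: Σwᵢ(|x−xᵢ|+|y−yᵢ|) = Σwᵢ|x−xᵢ| + Σwᵢ|y−yᵢ|, so x and y are optimised independently as 1-D weighted medians.
Total weight W = 200; half = 100.
x-coordinate, sorted with cumulative weight:
  x=2 (Q, w=50) cum 50
  x=6 (R, w=40) cum 90
  x=7 (P, w=5) cum 95
  x=8 (T, w=45) cum 140  ← median
  x=17 (S, w=60) cum 200
⇒ x* = 8
y-coordinate, sorted with cumulative weight:
  y=4 (Q, w=50) cum 50
  y=4 (R, w=40) cum 90
  y=8 (T, w=45) cum 135  ← median
  y=12 (S, w=60) cum 195
  y=15 (P, w=5) cum 200
⇒ y* = 8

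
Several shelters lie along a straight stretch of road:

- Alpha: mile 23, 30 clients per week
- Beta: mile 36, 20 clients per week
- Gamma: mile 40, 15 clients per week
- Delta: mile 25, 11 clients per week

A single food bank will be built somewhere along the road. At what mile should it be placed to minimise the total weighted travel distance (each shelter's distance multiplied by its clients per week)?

For a sum of weighted absolute distances on a line, the optimum is the weighted median (not the mean). Total weight W = 76; half-weight = 38.
Sort by position and accumulate weight:
  mile 23 (Alpha, w=30) → cum 30
  mile 25 (Delta, w=11) → cum 41  ≥ 38 → median here
  mile 36 (Beta, w=20) → cum 61
  mile 40 (Gamma, w=15) → cum 76
Optimal location: mile 25.

x = 25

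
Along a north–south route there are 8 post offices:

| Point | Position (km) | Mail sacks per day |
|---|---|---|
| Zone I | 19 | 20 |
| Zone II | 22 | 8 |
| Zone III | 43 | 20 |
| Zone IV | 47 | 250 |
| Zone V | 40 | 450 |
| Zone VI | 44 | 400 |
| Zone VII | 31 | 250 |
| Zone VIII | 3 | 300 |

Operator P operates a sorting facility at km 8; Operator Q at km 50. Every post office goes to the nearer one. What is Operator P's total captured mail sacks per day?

328

The indifferent point is the midpoint (8+50)/2 = 29; post offices left of it (closer to Operator P at 8) go to Operator P, those right go to Operator Q.
  Zone VIII at 3 (w=300) → Operator P
  Zone I at 19 (w=20) → Operator P
  Zone II at 22 (w=8) → Operator P
  Zone VII at 31 (w=250) → Operator Q
  Zone V at 40 (w=450) → Operator Q
  Zone III at 43 (w=20) → Operator Q
  Zone VI at 44 (w=400) → Operator Q
  Zone IV at 47 (w=250) → Operator Q
Operator P captures 328; Operator Q captures 1370.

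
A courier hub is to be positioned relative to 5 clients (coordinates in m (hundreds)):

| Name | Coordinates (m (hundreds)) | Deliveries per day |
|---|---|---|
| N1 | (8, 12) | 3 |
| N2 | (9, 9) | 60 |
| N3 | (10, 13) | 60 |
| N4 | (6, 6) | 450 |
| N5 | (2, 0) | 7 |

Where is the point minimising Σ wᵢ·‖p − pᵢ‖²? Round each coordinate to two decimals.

(6.69, 6.99)

The minimiser of Σwᵢ‖p−pᵢ‖² is the weighted centroid p* = (Σwᵢpᵢ)/(Σwᵢ).
Σwᵢ = 580.
Σwᵢxᵢ = 3·8 + 60·9 + 60·10 + 450·6 + 7·2 = 3878.
Σwᵢyᵢ = 3·12 + 60·9 + 60·13 + 450·6 + 7·0 = 4056.
x* = 3878/580 = 6.69, y* = 4056/580 = 6.99.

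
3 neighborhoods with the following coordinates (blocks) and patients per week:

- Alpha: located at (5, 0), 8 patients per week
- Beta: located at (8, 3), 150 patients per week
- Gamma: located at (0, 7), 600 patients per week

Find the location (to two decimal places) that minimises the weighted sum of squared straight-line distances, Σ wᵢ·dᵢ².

(1.64, 6.13)

The minimiser of Σwᵢ‖p−pᵢ‖² is the weighted centroid p* = (Σwᵢpᵢ)/(Σwᵢ).
Σwᵢ = 758.
Σwᵢxᵢ = 8·5 + 150·8 + 600·0 = 1240.
Σwᵢyᵢ = 8·0 + 150·3 + 600·7 = 4650.
x* = 1240/758 = 1.64, y* = 4650/758 = 6.13.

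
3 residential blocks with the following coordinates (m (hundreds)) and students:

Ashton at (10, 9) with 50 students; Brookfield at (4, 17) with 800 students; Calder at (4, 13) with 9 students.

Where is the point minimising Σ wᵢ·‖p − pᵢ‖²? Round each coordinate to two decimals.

The minimiser of Σwᵢ‖p−pᵢ‖² is the weighted centroid p* = (Σwᵢpᵢ)/(Σwᵢ).
Σwᵢ = 859.
Σwᵢxᵢ = 50·10 + 800·4 + 9·4 = 3736.
Σwᵢyᵢ = 50·9 + 800·17 + 9·13 = 14167.
x* = 3736/859 = 4.35, y* = 14167/859 = 16.49.

(4.35, 16.49)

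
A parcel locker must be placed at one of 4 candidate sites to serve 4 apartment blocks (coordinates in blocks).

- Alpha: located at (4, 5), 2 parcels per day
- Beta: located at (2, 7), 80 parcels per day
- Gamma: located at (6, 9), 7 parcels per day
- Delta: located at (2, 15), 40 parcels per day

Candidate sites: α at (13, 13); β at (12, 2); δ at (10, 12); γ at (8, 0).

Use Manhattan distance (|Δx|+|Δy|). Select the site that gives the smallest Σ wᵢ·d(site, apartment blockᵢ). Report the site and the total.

Total weighted distance at each candidate:
  α (13, 13): total = 1991
  β (12, 2): total = 2233
  δ (10, 12): total = 1555
  γ (8, 0): total = 1975
Minimum is at δ with total 1555 blocks.

δ, total 1555 blocks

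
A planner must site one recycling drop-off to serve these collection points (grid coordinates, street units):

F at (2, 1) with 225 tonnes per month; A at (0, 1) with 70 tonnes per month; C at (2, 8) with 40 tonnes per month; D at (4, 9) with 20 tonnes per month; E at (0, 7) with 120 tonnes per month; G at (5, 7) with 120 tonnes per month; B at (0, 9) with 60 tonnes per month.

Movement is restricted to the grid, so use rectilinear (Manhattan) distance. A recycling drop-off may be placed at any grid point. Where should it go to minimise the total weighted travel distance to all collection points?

Manhattan distance separates: Σwᵢ(|x−xᵢ|+|y−yᵢ|) = Σwᵢ|x−xᵢ| + Σwᵢ|y−yᵢ|, so x and y are optimised independently as 1-D weighted medians.
Total weight W = 655; half = 327.5.
x-coordinate, sorted with cumulative weight:
  x=0 (A, w=70) cum 70
  x=0 (E, w=120) cum 190
  x=0 (B, w=60) cum 250
  x=2 (F, w=225) cum 475  ← median
  x=2 (C, w=40) cum 515
  x=4 (D, w=20) cum 535
  x=5 (G, w=120) cum 655
⇒ x* = 2
y-coordinate, sorted with cumulative weight:
  y=1 (F, w=225) cum 225
  y=1 (A, w=70) cum 295
  y=7 (E, w=120) cum 415  ← median
  y=7 (G, w=120) cum 535
  y=8 (C, w=40) cum 575
  y=9 (D, w=20) cum 595
  y=9 (B, w=60) cum 655
⇒ y* = 7

(2, 7)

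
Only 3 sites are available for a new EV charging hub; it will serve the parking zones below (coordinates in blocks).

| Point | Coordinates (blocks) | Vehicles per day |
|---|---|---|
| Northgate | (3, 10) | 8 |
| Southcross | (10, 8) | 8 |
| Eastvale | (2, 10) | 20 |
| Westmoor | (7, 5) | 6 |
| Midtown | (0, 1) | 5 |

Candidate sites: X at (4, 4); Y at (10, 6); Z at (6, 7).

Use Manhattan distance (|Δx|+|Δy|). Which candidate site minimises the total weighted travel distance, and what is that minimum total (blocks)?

Total weighted distance at each candidate:
  X (4, 4): total = 355
  Y (10, 6): total = 443
  Z (6, 7): total = 306
Minimum is at Z with total 306 blocks.

Z, total 306 blocks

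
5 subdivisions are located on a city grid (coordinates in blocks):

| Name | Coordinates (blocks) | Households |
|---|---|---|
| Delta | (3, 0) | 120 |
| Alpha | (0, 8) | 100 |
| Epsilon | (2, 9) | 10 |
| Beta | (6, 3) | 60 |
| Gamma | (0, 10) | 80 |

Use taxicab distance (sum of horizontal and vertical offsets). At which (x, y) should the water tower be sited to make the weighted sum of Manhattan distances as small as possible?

(2, 8)

Manhattan distance separates: Σwᵢ(|x−xᵢ|+|y−yᵢ|) = Σwᵢ|x−xᵢ| + Σwᵢ|y−yᵢ|, so x and y are optimised independently as 1-D weighted medians.
Total weight W = 370; half = 185.
x-coordinate, sorted with cumulative weight:
  x=0 (Alpha, w=100) cum 100
  x=0 (Gamma, w=80) cum 180
  x=2 (Epsilon, w=10) cum 190  ← median
  x=3 (Delta, w=120) cum 310
  x=6 (Beta, w=60) cum 370
⇒ x* = 2
y-coordinate, sorted with cumulative weight:
  y=0 (Delta, w=120) cum 120
  y=3 (Beta, w=60) cum 180
  y=8 (Alpha, w=100) cum 280  ← median
  y=9 (Epsilon, w=10) cum 290
  y=10 (Gamma, w=80) cum 370
⇒ y* = 8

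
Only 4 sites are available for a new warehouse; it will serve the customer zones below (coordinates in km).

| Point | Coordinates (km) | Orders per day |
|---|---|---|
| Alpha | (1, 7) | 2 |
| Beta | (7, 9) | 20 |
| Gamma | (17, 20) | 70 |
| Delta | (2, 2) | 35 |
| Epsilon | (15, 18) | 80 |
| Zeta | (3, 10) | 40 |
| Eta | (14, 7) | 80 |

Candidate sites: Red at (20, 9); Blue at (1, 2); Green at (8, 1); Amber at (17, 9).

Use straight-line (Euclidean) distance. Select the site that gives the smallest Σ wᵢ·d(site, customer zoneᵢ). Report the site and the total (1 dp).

Amber, total 3169.0 km

Total weighted distance at each candidate:
  Red (20, 9): total = 3783.1
  Blue (1, 2): total = 5060.2
  Green (8, 1): total = 4425.7
  Amber (17, 9): total = 3169.0
Minimum is at Amber with total 3169.0 km.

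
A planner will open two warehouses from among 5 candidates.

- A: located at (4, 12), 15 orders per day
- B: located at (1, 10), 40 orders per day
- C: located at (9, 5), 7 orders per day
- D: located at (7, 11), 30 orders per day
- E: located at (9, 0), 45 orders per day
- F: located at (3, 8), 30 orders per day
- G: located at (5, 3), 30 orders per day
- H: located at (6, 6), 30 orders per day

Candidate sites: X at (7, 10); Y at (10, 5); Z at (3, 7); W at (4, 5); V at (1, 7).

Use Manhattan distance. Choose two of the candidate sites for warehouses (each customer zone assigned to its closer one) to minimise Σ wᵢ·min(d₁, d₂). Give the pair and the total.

{X, W}, total 1130

Evaluate every pair (each demand assigned to the nearer of the two):
  {X, W}: total = 1130
  {Y, Z}: total = 1137
  {X, Y}: total = 1162
  {X, Z}: total = 1224
  {Z, W}: total = 1225
  {Y, V}: total = 1237
  {W, V}: total = 1250
  {Y, W}: total = 1272
  {X, V}: total = 1294
  {Z, V}: total = 1421
Best pair: {X, W} with total 1130.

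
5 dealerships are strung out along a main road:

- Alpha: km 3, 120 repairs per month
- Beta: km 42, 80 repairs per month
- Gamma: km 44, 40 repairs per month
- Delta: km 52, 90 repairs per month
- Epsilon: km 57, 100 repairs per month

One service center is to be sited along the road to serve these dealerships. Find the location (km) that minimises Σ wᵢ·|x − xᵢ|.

For a sum of weighted absolute distances on a line, the optimum is the weighted median (not the mean). Total weight W = 430; half-weight = 215.
Sort by position and accumulate weight:
  km 3 (Alpha, w=120) → cum 120
  km 42 (Beta, w=80) → cum 200
  km 44 (Gamma, w=40) → cum 240  ≥ 215 → median here
  km 52 (Delta, w=90) → cum 330
  km 57 (Epsilon, w=100) → cum 430
Optimal location: km 44.

x = 44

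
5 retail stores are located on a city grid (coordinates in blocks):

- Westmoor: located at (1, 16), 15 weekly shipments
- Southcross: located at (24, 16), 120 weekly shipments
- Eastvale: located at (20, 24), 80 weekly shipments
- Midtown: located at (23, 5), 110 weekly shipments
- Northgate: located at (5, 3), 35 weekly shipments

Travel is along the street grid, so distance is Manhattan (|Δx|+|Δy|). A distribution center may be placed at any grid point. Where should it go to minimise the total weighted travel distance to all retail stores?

(23, 16)

Manhattan distance separates: Σwᵢ(|x−xᵢ|+|y−yᵢ|) = Σwᵢ|x−xᵢ| + Σwᵢ|y−yᵢ|, so x and y are optimised independently as 1-D weighted medians.
Total weight W = 360; half = 180.
x-coordinate, sorted with cumulative weight:
  x=1 (Westmoor, w=15) cum 15
  x=5 (Northgate, w=35) cum 50
  x=20 (Eastvale, w=80) cum 130
  x=23 (Midtown, w=110) cum 240  ← median
  x=24 (Southcross, w=120) cum 360
⇒ x* = 23
y-coordinate, sorted with cumulative weight:
  y=3 (Northgate, w=35) cum 35
  y=5 (Midtown, w=110) cum 145
  y=16 (Westmoor, w=15) cum 160
  y=16 (Southcross, w=120) cum 280  ← median
  y=24 (Eastvale, w=80) cum 360
⇒ y* = 16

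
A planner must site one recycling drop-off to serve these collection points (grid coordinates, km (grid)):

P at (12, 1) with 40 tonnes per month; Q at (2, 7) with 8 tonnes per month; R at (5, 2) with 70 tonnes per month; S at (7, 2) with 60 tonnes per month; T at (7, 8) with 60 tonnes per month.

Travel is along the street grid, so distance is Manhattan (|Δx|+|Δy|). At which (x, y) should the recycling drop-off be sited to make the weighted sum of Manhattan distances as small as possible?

(7, 2)

Manhattan distance separates: Σwᵢ(|x−xᵢ|+|y−yᵢ|) = Σwᵢ|x−xᵢ| + Σwᵢ|y−yᵢ|, so x and y are optimised independently as 1-D weighted medians.
Total weight W = 238; half = 119.
x-coordinate, sorted with cumulative weight:
  x=2 (Q, w=8) cum 8
  x=5 (R, w=70) cum 78
  x=7 (S, w=60) cum 138  ← median
  x=7 (T, w=60) cum 198
  x=12 (P, w=40) cum 238
⇒ x* = 7
y-coordinate, sorted with cumulative weight:
  y=1 (P, w=40) cum 40
  y=2 (R, w=70) cum 110
  y=2 (S, w=60) cum 170  ← median
  y=7 (Q, w=8) cum 178
  y=8 (T, w=60) cum 238
⇒ y* = 2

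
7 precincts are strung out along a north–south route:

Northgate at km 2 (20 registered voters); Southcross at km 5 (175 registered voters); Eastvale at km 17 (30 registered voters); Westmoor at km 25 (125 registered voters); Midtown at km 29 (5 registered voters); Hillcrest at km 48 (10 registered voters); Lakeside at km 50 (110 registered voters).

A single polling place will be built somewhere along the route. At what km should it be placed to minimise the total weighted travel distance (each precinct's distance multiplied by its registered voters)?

x = 25

For a sum of weighted absolute distances on a line, the optimum is the weighted median (not the mean). Total weight W = 475; half-weight = 237.5.
Sort by position and accumulate weight:
  km 2 (Northgate, w=20) → cum 20
  km 5 (Southcross, w=175) → cum 195
  km 17 (Eastvale, w=30) → cum 225
  km 25 (Westmoor, w=125) → cum 350  ≥ 237.5 → median here
  km 29 (Midtown, w=5) → cum 355
  km 48 (Hillcrest, w=10) → cum 365
  km 50 (Lakeside, w=110) → cum 475
Optimal location: km 25.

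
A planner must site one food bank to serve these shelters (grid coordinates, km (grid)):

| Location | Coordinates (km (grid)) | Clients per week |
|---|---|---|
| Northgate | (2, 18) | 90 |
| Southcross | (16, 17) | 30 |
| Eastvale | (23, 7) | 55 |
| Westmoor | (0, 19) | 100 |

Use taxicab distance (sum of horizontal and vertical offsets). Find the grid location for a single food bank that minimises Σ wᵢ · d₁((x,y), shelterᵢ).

(2, 18)

Manhattan distance separates: Σwᵢ(|x−xᵢ|+|y−yᵢ|) = Σwᵢ|x−xᵢ| + Σwᵢ|y−yᵢ|, so x and y are optimised independently as 1-D weighted medians.
Total weight W = 275; half = 137.5.
x-coordinate, sorted with cumulative weight:
  x=0 (Westmoor, w=100) cum 100
  x=2 (Northgate, w=90) cum 190  ← median
  x=16 (Southcross, w=30) cum 220
  x=23 (Eastvale, w=55) cum 275
⇒ x* = 2
y-coordinate, sorted with cumulative weight:
  y=7 (Eastvale, w=55) cum 55
  y=17 (Southcross, w=30) cum 85
  y=18 (Northgate, w=90) cum 175  ← median
  y=19 (Westmoor, w=100) cum 275
⇒ y* = 18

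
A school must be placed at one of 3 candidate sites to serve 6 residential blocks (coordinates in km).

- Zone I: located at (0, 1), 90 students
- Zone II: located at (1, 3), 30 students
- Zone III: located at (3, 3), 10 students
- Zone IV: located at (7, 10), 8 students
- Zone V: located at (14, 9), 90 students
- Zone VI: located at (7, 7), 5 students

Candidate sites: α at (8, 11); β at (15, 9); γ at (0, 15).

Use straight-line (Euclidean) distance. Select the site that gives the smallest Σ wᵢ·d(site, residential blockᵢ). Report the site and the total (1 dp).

α, total 2166.9 km

Total weighted distance at each candidate:
  α (8, 11): total = 2166.9
  β (15, 9): total = 2316.8
  γ (0, 15): total = 3237.7
Minimum is at α with total 2166.9 km.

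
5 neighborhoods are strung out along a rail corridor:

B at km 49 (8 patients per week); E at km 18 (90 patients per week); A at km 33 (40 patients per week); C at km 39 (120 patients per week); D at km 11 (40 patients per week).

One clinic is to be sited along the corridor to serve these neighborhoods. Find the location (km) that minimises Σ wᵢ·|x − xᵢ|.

x = 33

For a sum of weighted absolute distances on a line, the optimum is the weighted median (not the mean). Total weight W = 298; half-weight = 149.
Sort by position and accumulate weight:
  km 11 (D, w=40) → cum 40
  km 18 (E, w=90) → cum 130
  km 33 (A, w=40) → cum 170  ≥ 149 → median here
  km 39 (C, w=120) → cum 290
  km 49 (B, w=8) → cum 298
Optimal location: km 33.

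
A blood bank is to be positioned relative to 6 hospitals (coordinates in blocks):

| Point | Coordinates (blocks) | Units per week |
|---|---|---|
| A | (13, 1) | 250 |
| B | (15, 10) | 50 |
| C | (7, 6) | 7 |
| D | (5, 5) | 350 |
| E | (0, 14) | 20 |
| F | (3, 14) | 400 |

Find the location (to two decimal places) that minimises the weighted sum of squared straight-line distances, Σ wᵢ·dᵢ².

(6.50, 7.82)

The minimiser of Σwᵢ‖p−pᵢ‖² is the weighted centroid p* = (Σwᵢpᵢ)/(Σwᵢ).
Σwᵢ = 1077.
Σwᵢxᵢ = 250·13 + 50·15 + 7·7 + 350·5 + 20·0 + 400·3 = 6999.
Σwᵢyᵢ = 250·1 + 50·10 + 7·6 + 350·5 + 20·14 + 400·14 = 8422.
x* = 6999/1077 = 6.50, y* = 8422/1077 = 7.82.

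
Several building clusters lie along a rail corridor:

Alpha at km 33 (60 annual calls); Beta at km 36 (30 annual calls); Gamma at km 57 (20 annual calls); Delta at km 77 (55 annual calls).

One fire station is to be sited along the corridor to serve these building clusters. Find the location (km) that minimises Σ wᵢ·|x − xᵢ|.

For a sum of weighted absolute distances on a line, the optimum is the weighted median (not the mean). Total weight W = 165; half-weight = 82.5.
Sort by position and accumulate weight:
  km 33 (Alpha, w=60) → cum 60
  km 36 (Beta, w=30) → cum 90  ≥ 82.5 → median here
  km 57 (Gamma, w=20) → cum 110
  km 77 (Delta, w=55) → cum 165
Optimal location: km 36.

x = 36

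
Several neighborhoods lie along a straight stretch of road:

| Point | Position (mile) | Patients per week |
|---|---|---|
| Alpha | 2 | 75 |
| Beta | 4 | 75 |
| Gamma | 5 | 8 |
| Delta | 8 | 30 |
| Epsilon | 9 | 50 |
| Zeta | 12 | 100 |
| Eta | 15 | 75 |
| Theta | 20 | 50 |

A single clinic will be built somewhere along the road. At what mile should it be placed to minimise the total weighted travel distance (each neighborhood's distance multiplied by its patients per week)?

For a sum of weighted absolute distances on a line, the optimum is the weighted median (not the mean). Total weight W = 463; half-weight = 231.5.
Sort by position and accumulate weight:
  mile 2 (Alpha, w=75) → cum 75
  mile 4 (Beta, w=75) → cum 150
  mile 5 (Gamma, w=8) → cum 158
  mile 8 (Delta, w=30) → cum 188
  mile 9 (Epsilon, w=50) → cum 238  ≥ 231.5 → median here
  mile 12 (Zeta, w=100) → cum 338
  mile 15 (Eta, w=75) → cum 413
  mile 20 (Theta, w=50) → cum 463
Optimal location: mile 9.

x = 9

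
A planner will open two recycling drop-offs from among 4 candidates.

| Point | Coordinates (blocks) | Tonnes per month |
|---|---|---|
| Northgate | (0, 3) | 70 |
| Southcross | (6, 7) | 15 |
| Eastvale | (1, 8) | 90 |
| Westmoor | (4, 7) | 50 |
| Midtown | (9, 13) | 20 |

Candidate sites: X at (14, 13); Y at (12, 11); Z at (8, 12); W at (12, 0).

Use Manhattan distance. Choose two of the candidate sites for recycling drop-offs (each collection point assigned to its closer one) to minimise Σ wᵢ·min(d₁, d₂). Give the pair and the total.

Evaluate every pair (each demand assigned to the nearer of the two):
  {Z, W}: total = 2635
  {X, Z}: total = 2775
  {Y, Z}: total = 2775
  {Y, W}: total = 3160
  {X, Y}: total = 3510
  {X, W}: total = 3715
Best pair: {Z, W} with total 2635.

{Z, W}, total 2635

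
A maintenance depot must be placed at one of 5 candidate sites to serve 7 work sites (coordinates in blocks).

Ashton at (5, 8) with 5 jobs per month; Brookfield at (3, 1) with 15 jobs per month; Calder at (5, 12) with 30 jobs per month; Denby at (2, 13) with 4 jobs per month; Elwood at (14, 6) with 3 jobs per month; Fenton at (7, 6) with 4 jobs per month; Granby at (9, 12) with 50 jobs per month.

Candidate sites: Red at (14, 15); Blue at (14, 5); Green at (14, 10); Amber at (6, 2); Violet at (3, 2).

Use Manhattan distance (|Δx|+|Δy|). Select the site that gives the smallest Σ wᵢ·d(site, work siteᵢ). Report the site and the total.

Total weighted distance at each candidate:
  Red (14, 15): total = 1362
  Blue (14, 5): total = 1480
  Green (14, 10): total = 1151
  Amber (6, 2): total = 1191
  Violet (3, 2): total = 1340
Minimum is at Green with total 1151 blocks.

Green, total 1151 blocks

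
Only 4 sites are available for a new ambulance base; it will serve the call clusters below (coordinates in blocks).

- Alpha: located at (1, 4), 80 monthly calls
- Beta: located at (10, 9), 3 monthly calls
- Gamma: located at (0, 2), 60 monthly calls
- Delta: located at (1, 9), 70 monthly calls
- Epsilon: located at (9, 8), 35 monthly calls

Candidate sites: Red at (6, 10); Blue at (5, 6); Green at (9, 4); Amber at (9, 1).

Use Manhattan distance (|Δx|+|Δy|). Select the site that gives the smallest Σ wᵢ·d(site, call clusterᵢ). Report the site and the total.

Blue, total 1744 blocks

Total weighted distance at each candidate:
  Red (6, 10): total = 2330
  Blue (5, 6): total = 1744
  Green (9, 4): total = 2368
  Amber (9, 1): total = 2872
Minimum is at Blue with total 1744 blocks.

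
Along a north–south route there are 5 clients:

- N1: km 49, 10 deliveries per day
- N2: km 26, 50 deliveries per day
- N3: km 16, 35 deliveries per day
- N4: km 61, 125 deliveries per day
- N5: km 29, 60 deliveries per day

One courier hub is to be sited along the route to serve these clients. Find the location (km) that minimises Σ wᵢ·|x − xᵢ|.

x = 29

For a sum of weighted absolute distances on a line, the optimum is the weighted median (not the mean). Total weight W = 280; half-weight = 140.
Sort by position and accumulate weight:
  km 16 (N3, w=35) → cum 35
  km 26 (N2, w=50) → cum 85
  km 29 (N5, w=60) → cum 145  ≥ 140 → median here
  km 49 (N1, w=10) → cum 155
  km 61 (N4, w=125) → cum 280
Optimal location: km 29.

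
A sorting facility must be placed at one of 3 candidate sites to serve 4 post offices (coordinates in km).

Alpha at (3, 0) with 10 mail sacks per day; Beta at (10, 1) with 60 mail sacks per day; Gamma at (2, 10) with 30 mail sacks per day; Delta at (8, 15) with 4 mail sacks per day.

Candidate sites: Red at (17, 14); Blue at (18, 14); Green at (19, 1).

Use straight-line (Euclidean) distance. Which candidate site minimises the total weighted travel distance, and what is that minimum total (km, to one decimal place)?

Total weighted distance at each candidate:
  Red (17, 14): total = 1585.8
  Blue (18, 14): total = 1656.0
  Green (19, 1): total = 1348.6
Minimum is at Green with total 1348.6 km.

Green, total 1348.6 km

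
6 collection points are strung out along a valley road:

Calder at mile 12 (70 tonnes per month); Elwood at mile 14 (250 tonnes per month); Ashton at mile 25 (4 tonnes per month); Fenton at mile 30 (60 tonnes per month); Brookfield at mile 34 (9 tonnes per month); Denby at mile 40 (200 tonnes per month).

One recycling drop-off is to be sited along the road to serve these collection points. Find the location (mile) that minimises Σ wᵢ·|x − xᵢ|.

x = 14

For a sum of weighted absolute distances on a line, the optimum is the weighted median (not the mean). Total weight W = 593; half-weight = 296.5.
Sort by position and accumulate weight:
  mile 12 (Calder, w=70) → cum 70
  mile 14 (Elwood, w=250) → cum 320  ≥ 296.5 → median here
  mile 25 (Ashton, w=4) → cum 324
  mile 30 (Fenton, w=60) → cum 384
  mile 34 (Brookfield, w=9) → cum 393
  mile 40 (Denby, w=200) → cum 593
Optimal location: mile 14.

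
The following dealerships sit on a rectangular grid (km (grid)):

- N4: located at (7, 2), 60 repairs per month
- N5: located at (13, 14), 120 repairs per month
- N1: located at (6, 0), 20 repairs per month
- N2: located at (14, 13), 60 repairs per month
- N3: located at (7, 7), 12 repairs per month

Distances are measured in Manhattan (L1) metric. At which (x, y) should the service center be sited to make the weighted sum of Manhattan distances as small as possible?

(13, 13)

Manhattan distance separates: Σwᵢ(|x−xᵢ|+|y−yᵢ|) = Σwᵢ|x−xᵢ| + Σwᵢ|y−yᵢ|, so x and y are optimised independently as 1-D weighted medians.
Total weight W = 272; half = 136.
x-coordinate, sorted with cumulative weight:
  x=6 (N1, w=20) cum 20
  x=7 (N4, w=60) cum 80
  x=7 (N3, w=12) cum 92
  x=13 (N5, w=120) cum 212  ← median
  x=14 (N2, w=60) cum 272
⇒ x* = 13
y-coordinate, sorted with cumulative weight:
  y=0 (N1, w=20) cum 20
  y=2 (N4, w=60) cum 80
  y=7 (N3, w=12) cum 92
  y=13 (N2, w=60) cum 152  ← median
  y=14 (N5, w=120) cum 272
⇒ y* = 13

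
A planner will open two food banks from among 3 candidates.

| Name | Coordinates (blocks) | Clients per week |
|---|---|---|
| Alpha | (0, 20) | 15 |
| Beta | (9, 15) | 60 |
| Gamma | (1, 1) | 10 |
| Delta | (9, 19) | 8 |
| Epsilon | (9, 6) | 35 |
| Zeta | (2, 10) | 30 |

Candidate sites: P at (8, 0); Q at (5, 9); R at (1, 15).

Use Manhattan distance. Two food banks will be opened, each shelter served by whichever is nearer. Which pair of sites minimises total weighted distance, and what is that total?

Evaluate every pair (each demand assigned to the nearer of the two):
  {Q, R}: total = 1151
  {P, R}: total = 1171
  {P, Q}: total = 1397
Best pair: {Q, R} with total 1151.

{Q, R}, total 1151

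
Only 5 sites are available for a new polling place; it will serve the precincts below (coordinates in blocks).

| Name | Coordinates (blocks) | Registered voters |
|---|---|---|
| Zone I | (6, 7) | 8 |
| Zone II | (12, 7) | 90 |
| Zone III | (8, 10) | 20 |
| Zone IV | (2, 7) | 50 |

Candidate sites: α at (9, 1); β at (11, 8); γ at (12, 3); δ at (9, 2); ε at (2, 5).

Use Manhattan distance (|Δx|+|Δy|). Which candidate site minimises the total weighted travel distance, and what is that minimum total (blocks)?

β, total 828 blocks

Total weighted distance at each candidate:
  α (9, 1): total = 1732
  β (11, 8): total = 828
  γ (12, 3): total = 1360
  δ (9, 2): total = 1564
  ε (2, 5): total = 1448
Minimum is at β with total 828 blocks.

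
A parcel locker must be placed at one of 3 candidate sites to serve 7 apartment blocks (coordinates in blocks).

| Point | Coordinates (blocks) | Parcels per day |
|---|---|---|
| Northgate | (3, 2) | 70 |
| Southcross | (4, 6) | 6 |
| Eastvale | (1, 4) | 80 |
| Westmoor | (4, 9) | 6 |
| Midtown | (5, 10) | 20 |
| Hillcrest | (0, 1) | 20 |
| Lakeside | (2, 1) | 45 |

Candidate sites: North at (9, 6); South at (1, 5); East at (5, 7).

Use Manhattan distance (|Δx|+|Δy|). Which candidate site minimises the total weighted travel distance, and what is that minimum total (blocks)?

South, total 1001 blocks

Total weighted distance at each candidate:
  North (9, 6): total = 2558
  South (1, 5): total = 1001
  East (5, 7): total = 1765
Minimum is at South with total 1001 blocks.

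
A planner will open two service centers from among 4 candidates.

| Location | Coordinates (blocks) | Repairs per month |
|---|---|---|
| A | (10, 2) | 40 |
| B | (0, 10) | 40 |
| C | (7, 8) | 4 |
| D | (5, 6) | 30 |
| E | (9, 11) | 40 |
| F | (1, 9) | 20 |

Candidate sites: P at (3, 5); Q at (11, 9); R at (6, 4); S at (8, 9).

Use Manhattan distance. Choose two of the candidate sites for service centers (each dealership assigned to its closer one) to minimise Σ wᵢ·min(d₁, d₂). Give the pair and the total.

{R, S}, total 958

Evaluate every pair (each demand assigned to the nearer of the two):
  {R, S}: total = 958
  {P, S}: total = 1018
  {P, Q}: total = 1030
  {Q, S}: total = 1128
  {P, R}: total = 1190
  {Q, R}: total = 1190
Best pair: {R, S} with total 958.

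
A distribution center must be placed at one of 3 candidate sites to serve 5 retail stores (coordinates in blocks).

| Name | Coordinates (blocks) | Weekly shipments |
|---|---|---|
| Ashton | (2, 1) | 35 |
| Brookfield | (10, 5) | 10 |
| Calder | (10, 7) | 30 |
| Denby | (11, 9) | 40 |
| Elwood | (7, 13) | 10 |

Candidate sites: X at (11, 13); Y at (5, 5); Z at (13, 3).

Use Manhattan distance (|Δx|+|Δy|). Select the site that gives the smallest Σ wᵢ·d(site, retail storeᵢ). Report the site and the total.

Y, total 1005 blocks

Total weighted distance at each candidate:
  X (11, 13): total = 1235
  Y (5, 5): total = 1005
  Z (13, 3): total = 1195
Minimum is at Y with total 1005 blocks.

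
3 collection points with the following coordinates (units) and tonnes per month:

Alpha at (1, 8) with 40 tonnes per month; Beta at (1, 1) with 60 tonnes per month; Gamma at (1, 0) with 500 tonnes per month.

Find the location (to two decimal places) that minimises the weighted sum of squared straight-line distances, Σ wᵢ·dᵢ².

The minimiser of Σwᵢ‖p−pᵢ‖² is the weighted centroid p* = (Σwᵢpᵢ)/(Σwᵢ).
Σwᵢ = 600.
Σwᵢxᵢ = 40·1 + 60·1 + 500·1 = 600.
Σwᵢyᵢ = 40·8 + 60·1 + 500·0 = 380.
x* = 600/600 = 1.00, y* = 380/600 = 0.63.

(1.00, 0.63)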